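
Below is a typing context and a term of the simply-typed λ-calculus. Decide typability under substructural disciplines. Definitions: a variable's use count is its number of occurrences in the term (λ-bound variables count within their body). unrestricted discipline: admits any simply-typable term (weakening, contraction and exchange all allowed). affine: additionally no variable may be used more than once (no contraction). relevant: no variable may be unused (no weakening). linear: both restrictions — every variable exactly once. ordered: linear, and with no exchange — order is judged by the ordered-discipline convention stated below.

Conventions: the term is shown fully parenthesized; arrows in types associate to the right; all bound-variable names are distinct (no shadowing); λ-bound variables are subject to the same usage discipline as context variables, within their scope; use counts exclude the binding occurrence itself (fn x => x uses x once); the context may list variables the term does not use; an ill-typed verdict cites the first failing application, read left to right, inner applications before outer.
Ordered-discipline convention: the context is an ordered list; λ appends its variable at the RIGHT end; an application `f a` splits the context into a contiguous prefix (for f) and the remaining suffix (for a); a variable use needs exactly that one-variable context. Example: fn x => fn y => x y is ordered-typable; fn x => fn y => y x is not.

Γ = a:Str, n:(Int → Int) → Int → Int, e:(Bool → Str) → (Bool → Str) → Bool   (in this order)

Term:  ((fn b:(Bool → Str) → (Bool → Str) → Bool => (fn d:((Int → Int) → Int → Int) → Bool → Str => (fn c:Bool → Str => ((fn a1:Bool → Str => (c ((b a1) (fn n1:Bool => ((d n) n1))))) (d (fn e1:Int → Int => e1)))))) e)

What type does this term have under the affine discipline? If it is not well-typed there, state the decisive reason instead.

not well-typed under affine — needs contraction — d ×2
counts: a: 0×, n: 1×, e: 1×, b [bound]: 1×, d [bound]: 2×, c [bound]: 1×, a1 [bound]: 1×, n1 [bound]: 1×, e1 [bound]: 1×
use order (left to right): c, b, a1, d, n, n1, d, e1, e
typing: ✓ — (((Int → Int) → Int → Int) → Bool → Str) → (Bool → Str) → Str
across the five disciplines: ordered ✗; linear ✗; affine ✗; relevant ✗; unrestricted ✓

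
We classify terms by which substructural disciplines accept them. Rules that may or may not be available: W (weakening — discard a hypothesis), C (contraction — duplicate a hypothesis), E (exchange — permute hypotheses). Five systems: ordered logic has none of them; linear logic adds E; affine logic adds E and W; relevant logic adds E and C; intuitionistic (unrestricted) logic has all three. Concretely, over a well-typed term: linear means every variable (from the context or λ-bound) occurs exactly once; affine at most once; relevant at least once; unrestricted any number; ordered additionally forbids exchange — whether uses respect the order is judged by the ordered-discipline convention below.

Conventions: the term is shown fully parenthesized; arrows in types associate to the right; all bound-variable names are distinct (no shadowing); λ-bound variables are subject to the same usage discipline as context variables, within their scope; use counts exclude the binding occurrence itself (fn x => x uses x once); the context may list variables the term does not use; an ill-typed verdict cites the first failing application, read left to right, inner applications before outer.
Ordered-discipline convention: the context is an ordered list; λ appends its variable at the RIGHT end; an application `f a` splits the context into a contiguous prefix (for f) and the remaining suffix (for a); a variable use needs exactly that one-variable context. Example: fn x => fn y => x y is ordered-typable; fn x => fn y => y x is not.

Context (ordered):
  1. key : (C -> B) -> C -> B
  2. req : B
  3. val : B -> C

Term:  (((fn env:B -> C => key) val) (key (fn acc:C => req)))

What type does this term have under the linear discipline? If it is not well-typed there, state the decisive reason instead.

not well-typed under linear — key ×2 used more than once (contraction); env, acc left unused
counts: key: 2×, req: 1×, val: 1×, env (λ-bound): 0×, acc (λ-bound): 0×
left-to-right use order: key, val, key, req
typing: ✓ — C -> B
all disciplines: ordered ✗; linear ✗; affine ✗; relevant ✗; unrestricted ✓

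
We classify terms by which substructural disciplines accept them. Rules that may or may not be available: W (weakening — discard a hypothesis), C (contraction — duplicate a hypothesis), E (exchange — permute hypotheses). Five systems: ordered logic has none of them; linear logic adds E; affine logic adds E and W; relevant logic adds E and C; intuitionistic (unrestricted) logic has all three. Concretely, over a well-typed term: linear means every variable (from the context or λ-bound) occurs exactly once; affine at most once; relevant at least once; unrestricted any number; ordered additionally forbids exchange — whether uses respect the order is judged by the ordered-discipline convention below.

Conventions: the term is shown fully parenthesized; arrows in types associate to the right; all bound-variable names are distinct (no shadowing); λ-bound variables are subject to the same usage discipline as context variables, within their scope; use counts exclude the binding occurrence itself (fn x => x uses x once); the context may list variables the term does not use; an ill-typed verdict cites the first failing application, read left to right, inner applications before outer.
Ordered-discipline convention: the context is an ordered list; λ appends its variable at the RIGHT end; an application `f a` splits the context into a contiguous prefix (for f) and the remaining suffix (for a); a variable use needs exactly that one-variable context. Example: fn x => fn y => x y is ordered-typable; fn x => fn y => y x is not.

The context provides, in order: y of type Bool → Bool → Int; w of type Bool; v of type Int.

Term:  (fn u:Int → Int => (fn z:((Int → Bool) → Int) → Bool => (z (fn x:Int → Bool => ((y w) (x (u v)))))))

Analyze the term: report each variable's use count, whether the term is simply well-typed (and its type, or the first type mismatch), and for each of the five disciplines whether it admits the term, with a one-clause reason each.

usage: y ×1; w ×1; v ×1; u (bound) ×1; z (bound) ×1; x (bound) ×1
uses in reading order: z, y, w, x, u, v
typing: well-typed — term : (Int → Int) → (((Int → Bool) → Int) → Bool) → Bool
ordered ✗ (use order z, y, w, x, u, v needs exchange)
linear ✓ (y, w, v, u, z, x: one use apiece)
affine ✓ (none of y, w, v, u, z, x used more than once)
relevant ✓ (at least one use each (y, w, v, u, z, x))
unrestricted ✓ (typability at (Int → Int) → (((Int → Bool) → Int) → Bool) → Bool is all that's needed)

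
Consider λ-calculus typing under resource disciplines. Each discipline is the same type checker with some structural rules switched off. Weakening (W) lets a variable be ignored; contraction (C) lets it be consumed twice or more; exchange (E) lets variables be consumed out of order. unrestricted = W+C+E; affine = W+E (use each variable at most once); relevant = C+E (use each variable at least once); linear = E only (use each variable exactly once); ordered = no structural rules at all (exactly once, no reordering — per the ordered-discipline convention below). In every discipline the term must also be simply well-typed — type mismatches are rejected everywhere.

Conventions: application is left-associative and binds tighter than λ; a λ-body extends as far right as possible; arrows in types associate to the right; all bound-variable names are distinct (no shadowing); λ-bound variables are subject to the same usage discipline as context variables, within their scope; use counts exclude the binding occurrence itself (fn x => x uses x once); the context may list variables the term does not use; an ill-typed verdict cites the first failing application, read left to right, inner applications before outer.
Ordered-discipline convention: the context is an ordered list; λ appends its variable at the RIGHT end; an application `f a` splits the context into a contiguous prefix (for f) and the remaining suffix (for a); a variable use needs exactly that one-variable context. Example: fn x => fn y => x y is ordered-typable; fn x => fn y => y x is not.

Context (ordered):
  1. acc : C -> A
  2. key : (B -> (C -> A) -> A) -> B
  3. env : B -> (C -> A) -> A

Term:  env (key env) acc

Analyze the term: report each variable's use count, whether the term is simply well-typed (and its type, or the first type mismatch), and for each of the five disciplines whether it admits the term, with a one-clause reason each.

use counts: acc: 1×, key: 1×, env: 2×
order of uses: env, key, env, acc
typing: well-typed — term : A
ordered ✗ (uses contraction: env ×2)
linear ✗ (uses contraction: env ×2)
affine ✗ (uses contraction: env ×2)
relevant ✓ (at least one use each (acc, key, env))
unrestricted ✓ (well-typed at A; no restrictions here)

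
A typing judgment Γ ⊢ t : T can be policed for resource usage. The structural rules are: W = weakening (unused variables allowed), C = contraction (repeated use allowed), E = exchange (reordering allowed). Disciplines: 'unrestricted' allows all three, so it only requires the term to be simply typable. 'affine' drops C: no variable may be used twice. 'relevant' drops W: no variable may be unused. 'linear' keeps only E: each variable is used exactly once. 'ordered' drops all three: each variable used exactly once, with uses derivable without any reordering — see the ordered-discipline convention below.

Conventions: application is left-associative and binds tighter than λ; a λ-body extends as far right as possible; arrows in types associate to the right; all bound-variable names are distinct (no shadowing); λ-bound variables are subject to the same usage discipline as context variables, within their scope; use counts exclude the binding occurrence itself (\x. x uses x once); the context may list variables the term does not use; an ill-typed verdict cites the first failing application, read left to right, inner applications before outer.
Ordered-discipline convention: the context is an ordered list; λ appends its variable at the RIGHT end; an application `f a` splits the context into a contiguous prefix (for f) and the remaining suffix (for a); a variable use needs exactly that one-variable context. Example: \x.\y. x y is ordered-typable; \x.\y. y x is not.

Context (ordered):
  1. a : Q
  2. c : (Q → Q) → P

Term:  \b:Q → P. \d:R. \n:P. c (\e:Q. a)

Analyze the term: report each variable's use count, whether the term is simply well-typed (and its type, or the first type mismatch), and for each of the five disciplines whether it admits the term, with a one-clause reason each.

use counts: a: 1×; c: 1×; b [bound]: 0×; d [bound]: 0×; n [bound]: 0×; e [bound]: 0×
left-to-right use order: c, a
typing: ✓ — (Q → P) → R → P → P
ordered: ✗, b, d, n, e left unused
linear: ✗, b, d, n, e left unused
affine: ✓, a, c, b, d, n, e: no repeats, contraction unneeded
relevant: ✗, b, d, n, e left unused
unrestricted: ✓, type-checks ((Q → P) → R → P → P) and nothing is barred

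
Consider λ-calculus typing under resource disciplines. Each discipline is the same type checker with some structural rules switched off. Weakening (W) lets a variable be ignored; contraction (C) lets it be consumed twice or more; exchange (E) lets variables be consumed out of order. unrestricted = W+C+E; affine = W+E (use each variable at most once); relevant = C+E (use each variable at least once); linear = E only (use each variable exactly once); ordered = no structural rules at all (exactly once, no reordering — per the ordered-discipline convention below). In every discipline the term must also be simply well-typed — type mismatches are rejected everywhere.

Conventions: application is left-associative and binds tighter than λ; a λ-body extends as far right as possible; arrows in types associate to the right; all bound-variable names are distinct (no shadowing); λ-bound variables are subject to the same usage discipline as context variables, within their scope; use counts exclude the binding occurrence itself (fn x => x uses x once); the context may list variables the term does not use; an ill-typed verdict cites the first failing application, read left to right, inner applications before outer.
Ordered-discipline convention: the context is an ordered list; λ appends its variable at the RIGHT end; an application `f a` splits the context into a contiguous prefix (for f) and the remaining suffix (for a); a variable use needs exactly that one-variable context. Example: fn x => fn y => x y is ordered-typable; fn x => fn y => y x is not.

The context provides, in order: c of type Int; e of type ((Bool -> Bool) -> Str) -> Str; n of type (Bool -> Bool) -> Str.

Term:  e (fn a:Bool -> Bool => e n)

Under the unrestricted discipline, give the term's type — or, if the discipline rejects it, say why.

term : Str
variable uses: c=0, e=2, n=1, a (bound)=0
use order (left to right): e, e, n
typing: ✓ — Str
across the five disciplines: ordered ✗, linear ✗, affine ✗, relevant ✗, unrestricted ✓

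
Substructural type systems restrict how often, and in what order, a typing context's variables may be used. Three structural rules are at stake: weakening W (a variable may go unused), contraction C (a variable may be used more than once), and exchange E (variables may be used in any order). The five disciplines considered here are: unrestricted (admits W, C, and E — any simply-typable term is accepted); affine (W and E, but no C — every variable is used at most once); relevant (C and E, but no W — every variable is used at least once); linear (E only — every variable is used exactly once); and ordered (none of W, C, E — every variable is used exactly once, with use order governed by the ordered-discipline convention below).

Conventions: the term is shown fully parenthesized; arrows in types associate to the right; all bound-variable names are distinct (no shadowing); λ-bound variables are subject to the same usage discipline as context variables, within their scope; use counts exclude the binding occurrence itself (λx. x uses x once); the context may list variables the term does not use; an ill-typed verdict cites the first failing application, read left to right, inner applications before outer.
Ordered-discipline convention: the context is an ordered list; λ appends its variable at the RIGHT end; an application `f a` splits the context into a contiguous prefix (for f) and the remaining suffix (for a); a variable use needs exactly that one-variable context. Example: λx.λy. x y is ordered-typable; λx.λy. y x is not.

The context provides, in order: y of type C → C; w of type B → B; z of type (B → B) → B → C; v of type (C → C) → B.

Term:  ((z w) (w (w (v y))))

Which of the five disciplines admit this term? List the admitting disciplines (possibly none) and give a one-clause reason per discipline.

admitted by: relevant, unrestricted
counts: y ×1; w ×3; z ×1; v ×1
order of uses: z, w, w, w, v, y
typing: well-typed — term : C
ordered: ✗, w ×3 used more than once (contraction)
linear: ✗, w ×3 used more than once (contraction)
affine: ✗, w ×3 used more than once (contraction)
relevant: ✓, every one of y, w, z, v appears
unrestricted: ✓, well-typed at C; no restrictions here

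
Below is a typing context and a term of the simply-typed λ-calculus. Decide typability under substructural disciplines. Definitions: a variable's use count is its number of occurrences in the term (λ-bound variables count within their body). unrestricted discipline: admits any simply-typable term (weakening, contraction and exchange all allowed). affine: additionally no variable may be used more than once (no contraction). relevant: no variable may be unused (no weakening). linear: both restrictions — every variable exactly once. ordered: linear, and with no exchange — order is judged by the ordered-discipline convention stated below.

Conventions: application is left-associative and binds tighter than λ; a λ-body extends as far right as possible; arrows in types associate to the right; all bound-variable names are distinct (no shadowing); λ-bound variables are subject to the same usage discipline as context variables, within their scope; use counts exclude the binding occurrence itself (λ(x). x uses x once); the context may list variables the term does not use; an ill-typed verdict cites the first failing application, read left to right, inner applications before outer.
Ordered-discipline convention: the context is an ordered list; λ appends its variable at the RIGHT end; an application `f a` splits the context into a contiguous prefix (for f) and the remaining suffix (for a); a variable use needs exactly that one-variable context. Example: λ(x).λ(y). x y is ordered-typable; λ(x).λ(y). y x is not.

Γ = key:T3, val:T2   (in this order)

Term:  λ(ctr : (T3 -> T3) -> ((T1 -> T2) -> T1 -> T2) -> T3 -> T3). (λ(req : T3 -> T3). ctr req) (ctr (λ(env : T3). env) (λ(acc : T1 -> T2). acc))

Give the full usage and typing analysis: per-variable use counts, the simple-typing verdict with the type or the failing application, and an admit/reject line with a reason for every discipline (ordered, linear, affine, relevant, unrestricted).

usage: key ×0, val ×0, ctr (bound) ×2, req (bound) ×1, env (bound) ×1, acc (bound) ×1
left-to-right use order: ctr, req, ctr, env, acc
typing: well-typed — term : ((T3 -> T3) -> ((T1 -> T2) -> T1 -> T2) -> T3 -> T3) -> ((T1 -> T2) -> T1 -> T2) -> T3 -> T3
ordered: ✗, needs contraction — ctr ×2; key, val never used (weakening)
linear: ✗, needs contraction — ctr ×2; key, val never used (weakening)
affine: ✗, needs contraction — ctr ×2
relevant: ✗, key, val never used (weakening)
unrestricted: ✓, simply typable at ((T3 -> T3) -> ((T1 -> T2) -> T1 -> T2) -> T3 -> T3) -> ((T1 -> T2) -> T1 -> T2) -> T3 -> T3; W, C, E all held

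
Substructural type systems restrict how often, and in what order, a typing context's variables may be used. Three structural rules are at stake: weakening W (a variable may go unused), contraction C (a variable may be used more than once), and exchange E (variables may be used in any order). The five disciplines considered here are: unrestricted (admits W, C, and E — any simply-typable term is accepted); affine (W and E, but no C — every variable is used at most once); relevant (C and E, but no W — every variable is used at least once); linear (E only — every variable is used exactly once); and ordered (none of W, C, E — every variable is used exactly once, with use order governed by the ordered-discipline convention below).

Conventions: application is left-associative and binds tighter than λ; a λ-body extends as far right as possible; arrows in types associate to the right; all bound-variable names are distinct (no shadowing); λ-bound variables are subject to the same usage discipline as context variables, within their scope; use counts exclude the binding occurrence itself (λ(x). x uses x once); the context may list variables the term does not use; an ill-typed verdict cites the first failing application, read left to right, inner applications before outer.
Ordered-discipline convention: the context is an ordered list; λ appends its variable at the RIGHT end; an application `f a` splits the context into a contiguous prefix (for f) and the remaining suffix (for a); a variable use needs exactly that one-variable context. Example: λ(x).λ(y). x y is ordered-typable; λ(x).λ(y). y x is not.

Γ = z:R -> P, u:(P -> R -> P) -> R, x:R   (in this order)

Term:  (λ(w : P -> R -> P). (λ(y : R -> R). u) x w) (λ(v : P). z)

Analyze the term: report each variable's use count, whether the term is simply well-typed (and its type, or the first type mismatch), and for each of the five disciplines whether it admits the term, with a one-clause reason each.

usage: z: 1, u: 1, x: 1, w (bound): 1, y (bound): 0, v (bound): 0
order of uses: u, x, w, z
typing: ill-typed: an application expects R -> R but receives R
ordered ✗ (not simply typable)
linear ✗ (fails simple typing)
affine ✗ (a type mismatch blocks all five)
relevant ✗ (the type mismatch rejects it)
unrestricted ✗ (not simply typable)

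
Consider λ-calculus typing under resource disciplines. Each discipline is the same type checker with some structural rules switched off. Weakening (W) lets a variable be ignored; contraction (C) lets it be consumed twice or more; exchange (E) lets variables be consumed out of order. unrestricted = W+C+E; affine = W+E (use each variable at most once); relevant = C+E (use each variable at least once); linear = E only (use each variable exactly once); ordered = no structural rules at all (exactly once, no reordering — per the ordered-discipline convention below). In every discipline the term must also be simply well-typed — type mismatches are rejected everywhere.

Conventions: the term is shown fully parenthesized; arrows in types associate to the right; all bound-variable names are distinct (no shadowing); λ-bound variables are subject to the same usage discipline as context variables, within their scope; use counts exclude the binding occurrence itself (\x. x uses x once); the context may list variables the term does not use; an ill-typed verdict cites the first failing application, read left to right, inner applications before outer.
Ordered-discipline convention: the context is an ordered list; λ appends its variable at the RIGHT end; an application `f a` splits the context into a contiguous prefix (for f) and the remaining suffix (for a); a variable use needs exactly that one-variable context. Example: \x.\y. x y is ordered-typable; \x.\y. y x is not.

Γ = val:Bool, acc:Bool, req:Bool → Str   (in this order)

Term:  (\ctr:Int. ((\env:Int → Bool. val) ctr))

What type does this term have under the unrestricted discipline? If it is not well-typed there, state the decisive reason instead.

not well-typed under unrestricted — a type mismatch blocks all five
usage: val: 1×, acc: 0×, req: 0×, ctr (bound): 1×, env (bound): 0×
uses in reading order: val, ctr
typing: ill-typed: an argument Int mismatches the expected Int → Bool
summary: ordered ✗; linear ✗; affine ✗; relevant ✗; unrestricted ✗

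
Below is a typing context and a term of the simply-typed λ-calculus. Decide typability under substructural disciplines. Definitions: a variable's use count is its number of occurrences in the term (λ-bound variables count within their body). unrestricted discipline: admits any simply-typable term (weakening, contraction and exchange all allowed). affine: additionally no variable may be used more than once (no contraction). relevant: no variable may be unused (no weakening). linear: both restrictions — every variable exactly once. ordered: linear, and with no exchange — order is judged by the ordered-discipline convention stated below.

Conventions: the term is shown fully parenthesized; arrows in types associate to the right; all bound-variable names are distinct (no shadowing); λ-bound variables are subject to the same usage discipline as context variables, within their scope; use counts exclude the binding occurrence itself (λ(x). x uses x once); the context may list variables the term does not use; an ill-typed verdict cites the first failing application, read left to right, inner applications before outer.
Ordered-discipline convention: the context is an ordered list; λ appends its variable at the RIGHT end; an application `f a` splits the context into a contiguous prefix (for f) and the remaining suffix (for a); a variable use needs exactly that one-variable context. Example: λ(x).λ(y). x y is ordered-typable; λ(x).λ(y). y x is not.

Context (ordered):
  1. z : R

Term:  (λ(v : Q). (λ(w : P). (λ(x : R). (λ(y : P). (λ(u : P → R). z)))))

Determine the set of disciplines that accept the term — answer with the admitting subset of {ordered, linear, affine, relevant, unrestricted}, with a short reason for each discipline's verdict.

admitted by: affine, unrestricted
counts: z=1; v (λ-bound)=0; w (λ-bound)=0; x (λ-bound)=0; y (λ-bound)=0; u (λ-bound)=0
left-to-right use order: z
typing: ✓ — Q → P → R → P → (P → R) → R
ordered ✗ (v, w, x, y, u never used (weakening))
linear ✗ (v, w, x, y, u never used (weakening))
affine ✓ (at most one use each (z, v, w, x, y, u))
relevant ✗ (v, w, x, y, u never used (weakening))
unrestricted ✓ (typability at Q → P → R → P → (P → R) → R is all that's needed)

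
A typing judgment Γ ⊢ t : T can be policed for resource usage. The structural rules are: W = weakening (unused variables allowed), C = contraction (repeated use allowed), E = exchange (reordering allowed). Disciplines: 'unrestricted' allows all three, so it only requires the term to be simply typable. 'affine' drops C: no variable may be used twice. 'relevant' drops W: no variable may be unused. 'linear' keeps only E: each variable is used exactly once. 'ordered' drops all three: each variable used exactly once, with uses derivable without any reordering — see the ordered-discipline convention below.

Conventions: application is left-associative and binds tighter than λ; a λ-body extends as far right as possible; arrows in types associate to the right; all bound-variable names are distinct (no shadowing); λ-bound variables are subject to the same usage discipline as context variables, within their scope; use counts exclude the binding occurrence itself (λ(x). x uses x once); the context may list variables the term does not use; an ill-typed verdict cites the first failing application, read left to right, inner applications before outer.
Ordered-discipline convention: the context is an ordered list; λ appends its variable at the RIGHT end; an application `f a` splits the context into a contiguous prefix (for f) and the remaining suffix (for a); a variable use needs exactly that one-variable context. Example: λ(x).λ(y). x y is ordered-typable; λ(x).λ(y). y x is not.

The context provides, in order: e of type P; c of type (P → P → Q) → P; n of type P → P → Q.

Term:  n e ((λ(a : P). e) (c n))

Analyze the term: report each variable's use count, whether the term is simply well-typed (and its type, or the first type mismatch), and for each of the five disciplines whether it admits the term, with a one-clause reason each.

counts: e=2, c=1, n=2, a [bound]=0
uses in reading order: n, e, e, c, n
typing: well-typed — term : Q
ordered ✗ (e ×2, n ×2 used more than once (contraction); a left unused)
linear ✗ (e ×2, n ×2 used more than once (contraction); a left unused)
affine ✗ (e ×2, n ×2 used more than once (contraction))
relevant ✗ (a left unused)
unrestricted ✓ (simply typable at Q; W, C, E all held)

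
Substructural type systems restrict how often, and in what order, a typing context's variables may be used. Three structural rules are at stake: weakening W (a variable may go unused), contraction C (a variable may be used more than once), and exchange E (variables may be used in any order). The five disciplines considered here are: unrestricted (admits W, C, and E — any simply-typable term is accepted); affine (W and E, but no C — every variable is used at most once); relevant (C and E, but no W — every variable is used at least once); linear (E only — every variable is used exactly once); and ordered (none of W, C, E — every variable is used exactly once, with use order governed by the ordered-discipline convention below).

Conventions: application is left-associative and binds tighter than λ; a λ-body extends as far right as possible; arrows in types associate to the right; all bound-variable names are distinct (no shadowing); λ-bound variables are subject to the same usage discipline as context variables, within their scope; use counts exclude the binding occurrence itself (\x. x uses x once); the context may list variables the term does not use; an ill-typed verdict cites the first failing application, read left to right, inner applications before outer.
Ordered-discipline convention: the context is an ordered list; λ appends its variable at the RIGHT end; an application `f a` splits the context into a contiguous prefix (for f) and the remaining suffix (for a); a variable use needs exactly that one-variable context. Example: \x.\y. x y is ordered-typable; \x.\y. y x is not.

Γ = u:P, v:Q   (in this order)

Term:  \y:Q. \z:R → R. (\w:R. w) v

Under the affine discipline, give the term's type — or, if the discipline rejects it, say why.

not well-typed under affine — fails simple typing
counts: u=0, v=1, y (bound)=0, z (bound)=0, w (bound)=1
uses in reading order: w, v
typing: ill-typed: an argument Q mismatches the expected R
per-discipline verdicts: ordered ✗; linear ✗; affine ✗; relevant ✗; unrestricted ✗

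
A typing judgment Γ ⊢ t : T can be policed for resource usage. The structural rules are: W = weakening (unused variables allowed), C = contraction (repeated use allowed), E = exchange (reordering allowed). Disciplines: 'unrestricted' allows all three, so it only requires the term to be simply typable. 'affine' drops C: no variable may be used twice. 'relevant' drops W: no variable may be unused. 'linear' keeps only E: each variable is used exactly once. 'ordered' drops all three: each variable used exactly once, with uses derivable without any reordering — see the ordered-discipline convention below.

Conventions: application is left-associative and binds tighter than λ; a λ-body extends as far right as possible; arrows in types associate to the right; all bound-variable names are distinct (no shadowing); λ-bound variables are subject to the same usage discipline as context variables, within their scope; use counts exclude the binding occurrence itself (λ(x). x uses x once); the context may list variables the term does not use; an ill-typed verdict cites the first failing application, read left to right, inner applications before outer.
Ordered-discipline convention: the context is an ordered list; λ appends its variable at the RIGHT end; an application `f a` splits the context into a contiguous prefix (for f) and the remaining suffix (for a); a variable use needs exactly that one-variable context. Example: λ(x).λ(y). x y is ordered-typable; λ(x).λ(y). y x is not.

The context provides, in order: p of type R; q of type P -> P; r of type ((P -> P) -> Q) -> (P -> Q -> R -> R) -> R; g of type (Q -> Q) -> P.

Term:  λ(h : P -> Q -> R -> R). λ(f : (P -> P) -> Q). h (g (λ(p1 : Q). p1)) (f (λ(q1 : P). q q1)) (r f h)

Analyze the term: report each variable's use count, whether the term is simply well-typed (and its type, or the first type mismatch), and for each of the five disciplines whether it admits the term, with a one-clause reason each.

usage: p ×0, q ×1, r ×1, g ×1, h [bound] ×2, f [bound] ×2, p1 [bound] ×1, q1 [bound] ×1
left-to-right use order: h, g, p1, f, q, q1, r, f, h
typing: ✓ — (P -> Q -> R -> R) -> ((P -> P) -> Q) -> R
ordered: ✗, uses contraction: h ×2, f ×2; unused: p — weakening required
linear: ✗, uses contraction: h ×2, f ×2; unused: p — weakening required
affine: ✗, uses contraction: h ×2, f ×2
relevant: ✗, unused: p — weakening required
unrestricted: ✓, well-typed at (P -> Q -> R -> R) -> ((P -> P) -> Q) -> R; no restrictions here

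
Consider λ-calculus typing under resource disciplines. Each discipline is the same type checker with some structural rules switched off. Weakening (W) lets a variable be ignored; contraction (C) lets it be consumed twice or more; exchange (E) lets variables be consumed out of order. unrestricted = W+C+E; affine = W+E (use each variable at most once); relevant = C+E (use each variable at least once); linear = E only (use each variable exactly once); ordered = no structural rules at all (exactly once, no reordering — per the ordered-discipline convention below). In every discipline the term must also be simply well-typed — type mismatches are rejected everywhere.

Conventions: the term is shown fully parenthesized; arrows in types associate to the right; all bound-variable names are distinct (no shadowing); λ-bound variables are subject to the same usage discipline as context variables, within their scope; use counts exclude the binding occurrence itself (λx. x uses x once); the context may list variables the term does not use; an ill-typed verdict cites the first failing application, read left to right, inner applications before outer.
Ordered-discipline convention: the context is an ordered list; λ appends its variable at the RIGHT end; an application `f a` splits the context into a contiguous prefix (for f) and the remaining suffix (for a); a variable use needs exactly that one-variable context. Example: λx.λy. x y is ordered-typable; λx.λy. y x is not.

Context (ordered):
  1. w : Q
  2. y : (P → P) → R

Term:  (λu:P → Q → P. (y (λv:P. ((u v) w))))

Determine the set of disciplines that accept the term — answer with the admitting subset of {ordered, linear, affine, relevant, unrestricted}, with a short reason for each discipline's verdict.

admitted by: linear, affine, relevant, unrestricted
counts: w=1, y=1, u (bound)=1, v (bound)=1
use order (left to right): y, u, v, w
typing: well-typed — term : (P → Q → P) → R
ordered ✗ (needs exchange: uses follow y, u, v, w)
linear ✓ (single use per variable (w, y, u, v))
affine ✓ (w, y, u, v: no repeats, contraction unneeded)
relevant ✓ (none of w, y, u, v goes unused)
unrestricted ✓ (type-checks ((P → Q → P) → R) and nothing is barred)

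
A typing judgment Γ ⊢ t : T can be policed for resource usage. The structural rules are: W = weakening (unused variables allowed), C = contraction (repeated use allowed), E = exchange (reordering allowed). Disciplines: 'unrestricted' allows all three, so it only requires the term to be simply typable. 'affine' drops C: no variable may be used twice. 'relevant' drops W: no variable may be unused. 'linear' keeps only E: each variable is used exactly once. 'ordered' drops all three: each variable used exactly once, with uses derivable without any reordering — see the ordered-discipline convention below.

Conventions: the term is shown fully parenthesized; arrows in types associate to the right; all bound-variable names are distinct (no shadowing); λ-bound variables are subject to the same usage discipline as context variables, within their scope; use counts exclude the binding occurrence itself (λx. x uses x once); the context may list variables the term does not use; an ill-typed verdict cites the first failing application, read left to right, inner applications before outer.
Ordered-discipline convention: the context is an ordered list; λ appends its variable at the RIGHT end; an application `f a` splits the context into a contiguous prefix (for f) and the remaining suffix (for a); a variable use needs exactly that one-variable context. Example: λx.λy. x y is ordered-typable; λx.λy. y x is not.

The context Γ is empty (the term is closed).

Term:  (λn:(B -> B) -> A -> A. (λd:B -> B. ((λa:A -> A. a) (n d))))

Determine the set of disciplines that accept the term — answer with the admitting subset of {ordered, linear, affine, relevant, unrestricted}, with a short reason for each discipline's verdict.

admitted in: ordered, linear, affine, relevant, unrestricted
use counts: n (λ-bound)=1, d (λ-bound)=1, a (λ-bound)=1
use order (left to right): a, n, d
typing: ✓ — ((B -> B) -> A -> A) -> (B -> B) -> A -> A
ordered: ✓ — one use each (n, d, a); ordered split holds
linear: ✓ — each of n, d, a used exactly once
affine: ✓ — at most one use each (n, d, a)
relevant: ✓ — every one of n, d, a appears
unrestricted: ✓ — type-checks (((B -> B) -> A -> A) -> (B -> B) -> A -> A) and nothing is barred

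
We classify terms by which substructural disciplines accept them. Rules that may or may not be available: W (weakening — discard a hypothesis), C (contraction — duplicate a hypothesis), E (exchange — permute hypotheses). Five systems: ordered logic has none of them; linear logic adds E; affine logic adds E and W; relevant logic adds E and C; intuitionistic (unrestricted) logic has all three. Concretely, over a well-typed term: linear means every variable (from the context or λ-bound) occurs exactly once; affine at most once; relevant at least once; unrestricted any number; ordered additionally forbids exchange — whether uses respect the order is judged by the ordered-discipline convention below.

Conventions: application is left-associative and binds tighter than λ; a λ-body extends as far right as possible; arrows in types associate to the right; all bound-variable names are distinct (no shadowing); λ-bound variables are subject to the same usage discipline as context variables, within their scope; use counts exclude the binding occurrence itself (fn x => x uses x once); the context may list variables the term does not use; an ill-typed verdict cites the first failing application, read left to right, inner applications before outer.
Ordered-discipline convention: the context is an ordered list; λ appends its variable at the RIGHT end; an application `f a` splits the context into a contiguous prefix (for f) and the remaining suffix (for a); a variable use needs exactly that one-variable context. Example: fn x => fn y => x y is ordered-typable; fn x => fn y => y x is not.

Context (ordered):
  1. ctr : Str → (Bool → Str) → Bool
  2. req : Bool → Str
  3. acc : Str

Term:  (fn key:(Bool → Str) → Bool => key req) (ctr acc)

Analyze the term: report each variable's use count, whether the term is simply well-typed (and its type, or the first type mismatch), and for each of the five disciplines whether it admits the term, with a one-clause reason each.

counts: ctr: 1×, req: 1×, acc: 1×, key [bound]: 1×
uses in reading order: key, req, ctr, acc
typing: ✓ — Bool
ordered: ✗ — use order key, req, ctr, acc needs exchange
linear: ✓ — single use per variable (ctr, req, acc, key)
affine: ✓ — ctr, req, acc, key: no repeats, contraction unneeded
relevant: ✓ — at least one use each (ctr, req, acc, key)
unrestricted: ✓ — typability at Bool is all that's needed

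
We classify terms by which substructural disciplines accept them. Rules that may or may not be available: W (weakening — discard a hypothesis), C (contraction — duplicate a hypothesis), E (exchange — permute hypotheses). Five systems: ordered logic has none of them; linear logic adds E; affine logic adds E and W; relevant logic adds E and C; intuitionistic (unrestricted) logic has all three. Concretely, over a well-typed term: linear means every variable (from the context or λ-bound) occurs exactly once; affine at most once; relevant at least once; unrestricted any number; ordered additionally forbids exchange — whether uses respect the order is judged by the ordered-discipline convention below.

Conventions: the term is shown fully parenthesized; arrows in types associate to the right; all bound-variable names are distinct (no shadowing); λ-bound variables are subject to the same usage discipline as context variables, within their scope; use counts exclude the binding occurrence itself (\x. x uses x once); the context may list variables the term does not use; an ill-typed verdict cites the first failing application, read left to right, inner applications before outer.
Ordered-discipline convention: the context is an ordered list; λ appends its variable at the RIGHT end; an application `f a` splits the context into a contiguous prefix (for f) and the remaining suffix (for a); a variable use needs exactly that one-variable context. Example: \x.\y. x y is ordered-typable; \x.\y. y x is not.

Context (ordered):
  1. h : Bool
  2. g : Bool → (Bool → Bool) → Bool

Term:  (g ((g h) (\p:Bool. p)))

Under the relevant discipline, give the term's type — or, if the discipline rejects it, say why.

term : (Bool → Bool) → Bool
counts: h=1; g=2; p (bound)=1
left-to-right use order: g, g, h, p
typing: well-typed — term : (Bool → Bool) → Bool
per-discipline verdicts: ordered ✗ | linear ✗ | affine ✗ | relevant ✓ | unrestricted ✓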